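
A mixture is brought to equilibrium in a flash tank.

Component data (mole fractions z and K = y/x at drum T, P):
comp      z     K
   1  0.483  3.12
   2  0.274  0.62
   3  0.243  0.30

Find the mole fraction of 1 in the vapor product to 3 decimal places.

y_1 = 0.647

Iterate (Newton) starting at ψ = 0.62:
  ψ = 0.620: g = 0.0057, g' = -0.845 → ψ = 0.627
Converged at ψ = 0.627.
Compositions from xᵢ = zᵢ/(1+ψ(Kᵢ−1)), yᵢ = Kᵢxᵢ:
  1: x = 0.207, y = 0.647
  2: x = 0.360, y = 0.223
  3: x = 0.433, y = 0.130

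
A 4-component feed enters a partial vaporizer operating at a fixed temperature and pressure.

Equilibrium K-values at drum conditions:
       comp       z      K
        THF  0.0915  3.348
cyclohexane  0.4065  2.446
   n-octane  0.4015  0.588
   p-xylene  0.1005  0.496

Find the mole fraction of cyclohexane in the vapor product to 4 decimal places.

Newton iteration, β⁰ = 0.5:
  β = 0.5000: g = 0.16392, g' = -0.5468 → β = 0.7998
  β = 0.7998: g = 0.01565, g' = -0.4669 → β = 0.8333
Converged at β = 0.8333.
Compositions from xᵢ = zᵢ/(1+β(Kᵢ−1)), yᵢ = Kᵢxᵢ:
  THF: x = 0.0309, y = 0.1036
  cyclohexane: x = 0.1844, y = 0.4509
  n-octane: x = 0.6114, y = 0.3595
  p-xylene: x = 0.1733, y = 0.0859

y_cyclohexane = 0.4509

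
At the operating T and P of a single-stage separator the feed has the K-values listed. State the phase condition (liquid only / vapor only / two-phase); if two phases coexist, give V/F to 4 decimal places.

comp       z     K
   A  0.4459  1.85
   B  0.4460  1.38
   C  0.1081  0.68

vapor only

ΣzᵢKᵢ = 1.5139; Σzᵢ/Kᵢ = 0.7232.
Since Σzᵢ/Kᵢ < 1 the mixture is above its dew point — single vapor phase.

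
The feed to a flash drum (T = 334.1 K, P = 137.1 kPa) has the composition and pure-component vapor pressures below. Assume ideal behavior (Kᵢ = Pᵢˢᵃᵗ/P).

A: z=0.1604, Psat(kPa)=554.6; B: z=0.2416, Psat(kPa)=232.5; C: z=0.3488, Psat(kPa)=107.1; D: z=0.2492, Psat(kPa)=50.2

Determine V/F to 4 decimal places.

Raoult's law: Kᵢ = Pᵢˢᵃᵗ/P = Pᵢˢᵃᵗ/137.1.
  K_A = 554.6/137.1 = 4.045222, K_B = 232.5/137.1 = 1.695842, K_C = 107.1/137.1 = 0.781182, K_D = 50.2/137.1 = 0.366156
Rachford–Rice: g(V/F) = Σ zᵢ(Kᵢ−1)/(1+V/F(Kᵢ−1)) = 0.
Feasibility: ΣzᵢKᵢ = 1.4223, Σzᵢ/Kᵢ = 1.3092 — both > 1, two phases present.
Newton–Raphson from V/F = 0.69:
  V/F = 0.6900: g = -0.09954, g' = -0.5475 → V/F = 0.5082
  V/F = 0.5082: g = -0.00294, g' = -0.5320 → V/F = 0.5026
Converged at V/F = 0.5026.

V/F = 0.5026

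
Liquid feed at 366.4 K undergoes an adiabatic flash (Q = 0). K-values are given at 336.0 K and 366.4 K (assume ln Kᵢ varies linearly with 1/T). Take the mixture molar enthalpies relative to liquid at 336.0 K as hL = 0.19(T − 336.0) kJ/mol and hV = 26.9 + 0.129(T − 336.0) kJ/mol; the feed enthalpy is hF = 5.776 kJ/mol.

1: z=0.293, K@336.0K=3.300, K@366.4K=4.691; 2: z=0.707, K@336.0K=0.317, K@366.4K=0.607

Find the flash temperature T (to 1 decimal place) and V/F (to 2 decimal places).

Adiabatic flash: solve Rachford–Rice at each trial T, then check hF = ψ·hV(T) + (1−ψ)·hL(T).
  T = 336.0 K: K = (3.300, 0.317), RR gives ψ = 0.122, H_out = 3.271 kJ/mol
  T = 366.4 K: K = (4.691, 0.607), RR gives ψ = 0.554, H_out = 19.651 kJ/mol
  T = 351.2 K: K = (3.965, 0.445), RR gives ψ = 0.289, H_out = 10.402 kJ/mol
  T = 343.6 K: K = (3.624, 0.377), RR gives ψ = 0.201, H_out = 6.754 kJ/mol
  T = 339.8 K: K = (3.460, 0.346), RR gives ψ = 0.161, H_out = 5.006 kJ/mol
  T = 341.7 K: K = (3.542, 0.361), RR gives ψ = 0.181, H_out = 5.877 kJ/mol
Linear interpolation between T = 339.8 (H_out = 5.006) and T = 341.7 (H_out = 5.877) on hF = 5.776 gives T ≈ 341.5 K, at which ψ = 0.18.

T = 341.5 K, V/F = 0.18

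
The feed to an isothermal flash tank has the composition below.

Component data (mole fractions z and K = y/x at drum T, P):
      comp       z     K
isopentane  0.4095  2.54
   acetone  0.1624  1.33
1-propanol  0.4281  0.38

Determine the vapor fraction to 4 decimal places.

Newton iteration, ψ⁰ = 0.5:
  ψ = 0.5000: g = 0.01762, g' = -0.6687 → ψ = 0.5264
  ψ = 0.5264: g = -0.00004, g' = -0.6717 → ψ = 0.5263
Converged at ψ = 0.5263.

ψ = 0.5263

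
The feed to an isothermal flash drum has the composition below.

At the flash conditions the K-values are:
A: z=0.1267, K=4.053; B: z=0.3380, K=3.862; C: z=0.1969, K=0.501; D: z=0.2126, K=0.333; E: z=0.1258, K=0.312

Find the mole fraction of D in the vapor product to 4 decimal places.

y_D = 0.1143

Material balance + equilibrium reduce to Σ zᵢ(Kᵢ−1)/(1+V/F(Kᵢ−1)) = 0.
Check two-phase: ΣzᵢKᵢ = 2.0276 > 1 and Σzᵢ/Kᵢ = 1.5534 > 1, so g(0) = 1.0276 > 0 and g(1) = -0.5534 < 0.
Newton iteration, V/F⁰ = 0.54:
  V/F = 0.5400: g = 0.03223, g' = -1.0693 → V/F = 0.5701
  V/F = 0.5701: g = 0.00015, g' = -1.0602 → V/F = 0.5703
Converged at V/F = 0.5703.
Compositions from xᵢ = zᵢ/(1+V/F(Kᵢ−1)), yᵢ = Kᵢxᵢ:
  A: x = 0.0462, y = 0.1873
  B: x = 0.1284, y = 0.4959
  C: x = 0.2752, y = 0.1379
  D: x = 0.3431, y = 0.1143
  E: x = 0.2070, y = 0.0646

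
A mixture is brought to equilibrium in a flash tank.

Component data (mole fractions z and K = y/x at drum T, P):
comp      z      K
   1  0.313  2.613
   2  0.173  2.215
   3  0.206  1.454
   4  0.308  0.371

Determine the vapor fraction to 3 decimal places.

Rachford–Rice: g(ψ) = Σ zᵢ(Kᵢ−1)/(1+ψ(Kᵢ−1)) = 0.
Feasibility: ΣzᵢKᵢ = 1.615, Σzᵢ/Kᵢ = 1.170 — both > 1, two phases present.
Newton–Raphson from ψ = 0.5:
  ψ = 0.500: g = 0.2038, g' = -0.636 → ψ = 0.821
  ψ = 0.821: g = -0.0097, g' = -0.758 → ψ = 0.808
Converged at ψ = 0.808.

ψ = 0.808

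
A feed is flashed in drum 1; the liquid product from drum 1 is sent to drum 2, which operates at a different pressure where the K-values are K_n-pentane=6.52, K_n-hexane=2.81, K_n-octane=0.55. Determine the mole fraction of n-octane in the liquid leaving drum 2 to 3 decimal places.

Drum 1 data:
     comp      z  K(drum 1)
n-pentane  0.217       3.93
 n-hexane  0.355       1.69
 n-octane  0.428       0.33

x_n-octane (drum 2) = 0.839

Drum 1:
Iterate (Newton) starting at ψ₁ = 0.5:
  ψ₁ = 0.500: g = 0.0088, g' = -0.834 → ψ₁ = 0.511
Converged at ψ₁ = 0.511.
Drum-1 compositions:
  n-pentane: x = 0.087, y = 0.342
  n-hexane: x = 0.263, y = 0.444
  n-octane: x = 0.651, y = 0.215
Drum-2 feed = drum-1 liquid: z₂ = (0.0869, 0.2625, 0.6505).
Drum 2:
Newton–Raphson from ψ₂ = 0.5:
  ψ₂ = 0.500: g = -0.0007, g' = -0.644 → ψ₂ = 0.499
Converged at ψ₂ = 0.499.
  n-pentane: x = 0.023, y = 0.151
  n-hexane: x = 0.138, y = 0.388
  n-octane: x = 0.839, y = 0.461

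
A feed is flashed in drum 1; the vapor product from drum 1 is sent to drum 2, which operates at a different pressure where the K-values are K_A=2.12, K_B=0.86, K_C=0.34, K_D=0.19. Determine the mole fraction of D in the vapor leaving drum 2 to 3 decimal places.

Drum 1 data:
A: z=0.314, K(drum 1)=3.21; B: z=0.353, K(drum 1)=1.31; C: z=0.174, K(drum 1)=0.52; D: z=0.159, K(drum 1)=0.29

Drum 1:
Rachford–Rice: g(ψ₁) = Σ zᵢ(Kᵢ−1)/(1+ψ₁(Kᵢ−1)) = 0.
Check two-phase: ΣzᵢKᵢ = 1.607 > 1 and Σzᵢ/Kᵢ = 1.250 > 1, so g(0) = 0.607 > 0 and g(1) = -0.250 < 0.
Newton–Raphson from ψ₁ = 0.68:
  ψ₁ = 0.680: g = 0.0254, g' = -0.656 → ψ₁ = 0.719
  ψ₁ = 0.719: g = -0.0004, g' = -0.679 → ψ₁ = 0.718
Converged at ψ₁ = 0.718.
Drum-1 compositions:
  A: x = 0.121, y = 0.390
  B: x = 0.289, y = 0.378
  C: x = 0.266, y = 0.138
  D: x = 0.324, y = 0.094
Drum-2 feed = drum-1 vapor: z₂ = (0.3896, 0.3782, 0.1381, 0.0941).
Drum 2:
Newton–Raphson from ψ₂ = 0.5:
  ψ₂ = 0.500: g = -0.0413, g' = -0.518 → ψ₂ = 0.420
  ψ₂ = 0.420: g = -0.0012, g' = -0.491 → ψ₂ = 0.418
Converged at ψ₂ = 0.418.
  A: x = 0.265, y = 0.563
  B: x = 0.402, y = 0.345
  C: x = 0.191, y = 0.065
  D: x = 0.142, y = 0.027

y_D (drum 2) = 0.027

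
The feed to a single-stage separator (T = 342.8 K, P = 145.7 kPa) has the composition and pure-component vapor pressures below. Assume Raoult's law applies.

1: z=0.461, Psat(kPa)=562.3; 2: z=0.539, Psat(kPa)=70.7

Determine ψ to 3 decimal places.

ψ = 0.707

Raoult's law: Kᵢ = Pᵢˢᵃᵗ/P = Pᵢˢᵃᵗ/145.7.
  K_1 = 562.3/145.7 = 3.85930, K_2 = 70.7/145.7 = 0.48524
Let ψ = V/F and solve Σ zᵢ(Kᵢ−1)/(1+ψ(Kᵢ−1)) = 0.
Feasibility: ΣzᵢKᵢ = 2.041, Σzᵢ/Kᵢ = 1.230 — both > 1, two phases present.
Iterate (Newton) starting at ψ = 0.5:
  ψ = 0.500: g = 0.1689, g' = -0.897 → ψ = 0.688
  ψ = 0.688: g = 0.0145, g' = -0.770 → ψ = 0.707
Converged at ψ = 0.707.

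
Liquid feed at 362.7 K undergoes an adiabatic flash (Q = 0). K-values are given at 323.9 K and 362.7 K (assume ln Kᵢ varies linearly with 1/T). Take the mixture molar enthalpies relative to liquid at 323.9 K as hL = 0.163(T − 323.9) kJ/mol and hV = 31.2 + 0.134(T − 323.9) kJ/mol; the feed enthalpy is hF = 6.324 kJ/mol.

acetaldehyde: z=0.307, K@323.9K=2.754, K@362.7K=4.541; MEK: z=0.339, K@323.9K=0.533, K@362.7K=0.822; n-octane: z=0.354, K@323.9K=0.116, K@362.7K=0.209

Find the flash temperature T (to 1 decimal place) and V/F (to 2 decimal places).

T = 333.6 K, V/F = 0.15

Adiabatic flash: solve Rachford–Rice at each trial T, then check hF = ψ·hV(T) + (1−ψ)·hL(T).
  T = 323.9 K: K = (2.754, 0.533, 0.116), RR gives ψ = 0.055, H_out = 1.708 kJ/mol
  T = 362.7 K: K = (4.541, 0.822, 0.209), RR gives ψ = 0.379, H_out = 17.711 kJ/mol
  T = 343.3 K: K = (3.587, 0.670, 0.158), RR gives ψ = 0.236, H_out = 10.392 kJ/mol
  T = 333.6 K: K = (3.155, 0.600, 0.136), RR gives ψ = 0.153, H_out = 6.326 kJ/mol
  T = 328.8 K: K = (2.953, 0.566, 0.126), RR gives ψ = 0.107, H_out = 4.129 kJ/mol
  T = 331.2 K: K = (3.053, 0.583, 0.131), RR gives ψ = 0.131, H_out = 5.246 kJ/mol
Linear interpolation between T = 331.2 (H_out = 5.246) and T = 333.6 (H_out = 6.326) on hF = 6.324 gives T ≈ 333.6 K, at which ψ = 0.15.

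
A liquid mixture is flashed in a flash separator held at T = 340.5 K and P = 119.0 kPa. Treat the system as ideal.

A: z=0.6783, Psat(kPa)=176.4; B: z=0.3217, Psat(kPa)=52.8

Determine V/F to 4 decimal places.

V/F = 0.5524

Raoult's law: Kᵢ = Pᵢˢᵃᵗ/P = Pᵢˢᵃᵗ/119.0.
  K_A = 176.4/119.0 = 1.482353, K_B = 52.8/119.0 = 0.443697
Rachford–Rice: g(V/F) = Σ zᵢ(Kᵢ−1)/(1+V/F(Kᵢ−1)) = 0.
Check two-phase: ΣzᵢKᵢ = 1.1482 > 1 and Σzᵢ/Kᵢ = 1.1826 > 1, so g(0) = 0.1482 > 0 and g(1) = -0.1826 < 0.
Newton–Raphson from V/F = 0.5:
  V/F = 0.5000: g = 0.01568, g' = -0.2935 → V/F = 0.5534
  V/F = 0.5534: g = -0.00033, g' = -0.3061 → V/F = 0.5524
Converged at V/F = 0.5524.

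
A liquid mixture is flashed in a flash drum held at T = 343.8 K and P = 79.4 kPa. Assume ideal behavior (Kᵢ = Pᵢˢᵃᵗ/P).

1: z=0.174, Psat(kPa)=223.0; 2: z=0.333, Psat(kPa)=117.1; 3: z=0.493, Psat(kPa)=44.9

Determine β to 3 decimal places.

Raoult's law: Kᵢ = Pᵢˢᵃᵗ/P = Pᵢˢᵃᵗ/79.4.
  K_1 = 223.0/79.4 = 2.80856, K_2 = 117.1/79.4 = 1.47481, K_3 = 44.9/79.4 = 0.56549
Material balance + equilibrium reduce to Σ zᵢ(Kᵢ−1)/(1+β(Kᵢ−1)) = 0.
g(0) = ΣzᵢKᵢ − 1 = 0.259 and g(1) = 1 − Σzᵢ/Kᵢ = -0.160, so a root lies in (0, 1).
Newton–Raphson from β = 0.64:
  β = 0.640: g = -0.0296, g' = -0.345 → β = 0.554
  β = 0.554: g = 0.0002, g' = -0.350 → β = 0.555
Converged at β = 0.555.

β = 0.555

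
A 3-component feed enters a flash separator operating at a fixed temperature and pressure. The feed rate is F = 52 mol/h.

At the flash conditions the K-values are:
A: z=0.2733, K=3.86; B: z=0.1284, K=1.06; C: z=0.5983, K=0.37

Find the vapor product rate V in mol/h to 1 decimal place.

V = 13.8 mol/h

Newton–Raphson from V/F = 0.5:
  V/F = 0.5000: g = -0.22112, g' = -0.8851 → V/F = 0.2502
  V/F = 0.2502: g = 0.01577, g' = -1.0947 → V/F = 0.2646
  V/F = 0.2646: g = 0.00020, g' = -1.0668 → V/F = 0.2648
Converged at V/F = 0.2648.
Then V = V/F·F = 0.2648·52 = 13.8 mol/h and L = F − V = 38.2 mol/h.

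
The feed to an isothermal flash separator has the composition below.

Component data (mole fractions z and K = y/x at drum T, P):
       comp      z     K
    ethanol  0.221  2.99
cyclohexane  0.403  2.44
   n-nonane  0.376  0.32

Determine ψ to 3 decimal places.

Let ψ = V/F and solve Σ zᵢ(Kᵢ−1)/(1+ψ(Kᵢ−1)) = 0.
Check two-phase: ΣzᵢKᵢ = 1.764 > 1 and Σzᵢ/Kᵢ = 1.414 > 1, so g(0) = 0.764 > 0 and g(1) = -0.414 < 0.
Newton–Raphson from ψ = 0.52:
  ψ = 0.520: g = 0.1524, g' = -0.901 → ψ = 0.689
  ψ = 0.689: g = -0.0045, g' = -0.982 → ψ = 0.685
Converged at ψ = 0.685.

ψ = 0.685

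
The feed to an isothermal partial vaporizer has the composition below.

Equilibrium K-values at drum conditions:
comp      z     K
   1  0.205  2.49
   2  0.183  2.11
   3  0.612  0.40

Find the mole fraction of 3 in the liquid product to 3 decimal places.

Rachford–Rice: g(β) = Σ zᵢ(Kᵢ−1)/(1+β(Kᵢ−1)) = 0.
g(0) = ΣzᵢKᵢ − 1 = 0.141 and g(1) = 1 − Σzᵢ/Kᵢ = -0.699, so a root lies in (0, 1).
Iterate (Newton) starting at β = 0.5:
  β = 0.500: g = -0.2189, g' = -0.692 → β = 0.184
  β = 0.184: g = -0.0042, g' = -0.714 → β = 0.178
Converged at β = 0.178.
Compositions from xᵢ = zᵢ/(1+β(Kᵢ−1)), yᵢ = Kᵢxᵢ:
  1: x = 0.162, y = 0.403
  2: x = 0.153, y = 0.322
  3: x = 0.685, y = 0.274

x_3 = 0.685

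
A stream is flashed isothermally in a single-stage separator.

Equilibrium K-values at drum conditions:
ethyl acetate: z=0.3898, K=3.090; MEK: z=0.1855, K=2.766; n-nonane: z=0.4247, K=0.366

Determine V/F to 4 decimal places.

V/F = 0.6928

Material balance + equilibrium reduce to Σ zᵢ(Kᵢ−1)/(1+V/F(Kᵢ−1)) = 0.
g(0) = ΣzᵢKᵢ − 1 = 0.8730 and g(1) = 1 − Σzᵢ/Kᵢ = -0.3536, so a root lies in (0, 1).
Iterate (Newton) starting at V/F = 0.5:
  V/F = 0.5000: g = 0.17812, g' = -0.9363 → V/F = 0.6902
  V/F = 0.6902: g = 0.00238, g' = -0.9426 → V/F = 0.6928
Converged at V/F = 0.6928.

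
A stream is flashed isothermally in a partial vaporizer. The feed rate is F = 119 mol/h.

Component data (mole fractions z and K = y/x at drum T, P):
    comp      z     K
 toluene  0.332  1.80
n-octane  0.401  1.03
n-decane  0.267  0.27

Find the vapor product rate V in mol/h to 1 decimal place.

Material balance + equilibrium reduce to Σ zᵢ(Kᵢ−1)/(1+ψ(Kᵢ−1)) = 0.
Feasibility: ΣzᵢKᵢ = 1.083, Σzᵢ/Kᵢ = 1.563 — both > 1, two phases present.
Newton iteration, ψ⁰ = 0.5:
  ψ = 0.500: g = -0.1054, g' = -0.462 → ψ = 0.272
  ψ = 0.272: g = -0.0130, g' = -0.365 → ψ = 0.236
Converged at ψ = 0.236.
Then V = ψ·F = 0.2357·119 = 28.0 mol/h and L = F − V = 91.0 mol/h.

V = 28.0 mol/h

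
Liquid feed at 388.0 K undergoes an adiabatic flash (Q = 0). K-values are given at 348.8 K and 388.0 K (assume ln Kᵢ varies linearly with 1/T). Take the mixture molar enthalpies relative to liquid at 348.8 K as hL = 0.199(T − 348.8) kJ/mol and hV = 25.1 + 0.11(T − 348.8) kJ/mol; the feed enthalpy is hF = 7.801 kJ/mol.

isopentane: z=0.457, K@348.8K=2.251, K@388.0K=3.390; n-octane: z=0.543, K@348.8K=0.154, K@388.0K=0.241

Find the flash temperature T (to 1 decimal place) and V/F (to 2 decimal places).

Adiabatic flash: solve Rachford–Rice at each trial T, then check hF = ψ·hV(T) + (1−ψ)·hL(T).
  T = 348.8 K: K = (2.251, 0.154), RR gives ψ = 0.106, H_out = 2.664 kJ/mol
  T = 388.0 K: K = (3.390, 0.241), RR gives ψ = 0.375, H_out = 15.903 kJ/mol
  T = 368.4 K: K = (2.793, 0.195), RR gives ψ = 0.265, H_out = 10.084 kJ/mol
  T = 358.6 K: K = (2.515, 0.174), RR gives ψ = 0.195, H_out = 6.666 kJ/mol
  T = 363.5 K: K = (2.652, 0.184), RR gives ψ = 0.231, H_out = 8.433 kJ/mol
  T = 361.1 K: K = (2.584, 0.179), RR gives ψ = 0.214, H_out = 7.584 kJ/mol
Linear interpolation between T = 361.1 (H_out = 7.584) and T = 363.5 (H_out = 8.433) on hF = 7.801 gives T ≈ 361.7 K, at which ψ = 0.22.

T = 361.7 K, V/F = 0.22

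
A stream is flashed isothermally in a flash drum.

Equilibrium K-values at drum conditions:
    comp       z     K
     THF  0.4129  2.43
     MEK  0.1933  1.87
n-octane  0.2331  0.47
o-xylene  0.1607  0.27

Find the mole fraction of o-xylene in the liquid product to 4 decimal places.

x_o-xylene = 0.3068

Let ψ = V/F and solve Σ zᵢ(Kᵢ−1)/(1+ψ(Kᵢ−1)) = 0.
Check two-phase: ΣzᵢKᵢ = 1.5178 > 1 and Σzᵢ/Kᵢ = 1.3644 > 1, so g(0) = 0.5178 > 0 and g(1) = -0.3644 < 0.
Newton iteration, ψ⁰ = 0.48:
  ψ = 0.4800: g = 0.12247, g' = -0.6904 → ψ = 0.6574
  ψ = 0.6574: g = -0.00382, g' = -0.7543 → ψ = 0.6523
Converged at ψ = 0.6523.
Compositions from xᵢ = zᵢ/(1+ψ(Kᵢ−1)), yᵢ = Kᵢxᵢ:
  THF: x = 0.2136, y = 0.5191
  MEK: x = 0.1233, y = 0.2306
  n-octane: x = 0.3563, y = 0.1674
  o-xylene: x = 0.3068, y = 0.0828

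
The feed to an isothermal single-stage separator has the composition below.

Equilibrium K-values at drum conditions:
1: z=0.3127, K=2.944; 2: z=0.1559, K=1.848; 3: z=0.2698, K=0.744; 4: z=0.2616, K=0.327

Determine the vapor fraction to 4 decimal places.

ψ = 0.5868

Material balance + equilibrium reduce to Σ zᵢ(Kᵢ−1)/(1+ψ(Kᵢ−1)) = 0.
g(0) = ΣzᵢKᵢ − 1 = 0.4950 and g(1) = 1 − Σzᵢ/Kᵢ = -0.3532, so a root lies in (0, 1).
Newton iteration, ψ⁰ = 0.5:
  ψ = 0.5000: g = 0.05655, g' = -0.6516 → ψ = 0.5868
Converged at ψ = 0.5868.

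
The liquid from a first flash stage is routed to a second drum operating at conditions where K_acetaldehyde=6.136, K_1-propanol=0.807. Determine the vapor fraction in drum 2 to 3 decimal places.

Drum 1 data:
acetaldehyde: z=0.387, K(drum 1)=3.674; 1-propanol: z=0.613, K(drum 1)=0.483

Drum 1:
Rachford–Rice: g(ψ₁) = Σ zᵢ(Kᵢ−1)/(1+ψ₁(Kᵢ−1)) = 0.
Check two-phase: ΣzᵢKᵢ = 1.718 > 1 and Σzᵢ/Kᵢ = 1.374 > 1, so g(0) = 0.718 > 0 and g(1) = -0.374 < 0.
Newton iteration, ψ₁⁰ = 0.5:
  ψ₁ = 0.500: g = 0.0154, g' = -0.805 → ψ₁ = 0.519
Converged at ψ₁ = 0.519.
Drum-1 compositions:
  acetaldehyde: x = 0.162, y = 0.595
  1-propanol: x = 0.838, y = 0.405
Drum-2 feed = drum-1 liquid: z₂ = (0.1620, 0.8380).
Drum 2:
Newton iteration, ψ₂⁰ = 0.42:
  ψ₂ = 0.420: g = 0.0876, g' = -0.466 → ψ₂ = 0.608
  ψ₂ = 0.608: g = 0.0186, g' = -0.291 → ψ₂ = 0.672
  ψ₂ = 0.672: g = 0.0011, g' = -0.257 → ψ₂ = 0.676
Converged at ψ₂ = 0.676.
  acetaldehyde: x = 0.036, y = 0.222
  1-propanol: x = 0.964, y = 0.778

V/F (drum 2) = 0.676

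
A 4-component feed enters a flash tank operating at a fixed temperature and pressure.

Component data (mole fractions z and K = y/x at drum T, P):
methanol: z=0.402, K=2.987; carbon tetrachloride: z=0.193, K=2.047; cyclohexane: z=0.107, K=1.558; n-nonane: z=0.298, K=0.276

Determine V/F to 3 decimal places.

V/F = 0.754

Iterate (Newton) starting at V/F = 0.5:
  V/F = 0.500: g = 0.2418, g' = -0.895 → V/F = 0.770
  V/F = 0.770: g = -0.0185, g' = -1.127 → V/F = 0.754
Converged at V/F = 0.754.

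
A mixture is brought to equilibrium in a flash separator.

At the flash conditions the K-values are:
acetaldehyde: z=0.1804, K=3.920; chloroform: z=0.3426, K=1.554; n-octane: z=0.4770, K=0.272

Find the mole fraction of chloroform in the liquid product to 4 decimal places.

Let β = V/F and solve Σ zᵢ(Kᵢ−1)/(1+β(Kᵢ−1)) = 0.
Check two-phase: ΣzᵢKᵢ = 1.3693 > 1 and Σzᵢ/Kᵢ = 2.0202 > 1, so g(0) = 0.3693 > 0 and g(1) = -1.0202 < 0.
Newton–Raphson from β = 0.34:
  β = 0.3400: g = -0.03743, g' = -0.9083 → β = 0.2988
  β = 0.2988: g = 0.00038, g' = -0.9290 → β = 0.2992
Converged at β = 0.2992.
Compositions from xᵢ = zᵢ/(1+β(Kᵢ−1)), yᵢ = Kᵢxᵢ:
  acetaldehyde: x = 0.0963, y = 0.3774
  chloroform: x = 0.2939, y = 0.4567
  n-octane: x = 0.6098, y = 0.1659

x_chloroform = 0.2939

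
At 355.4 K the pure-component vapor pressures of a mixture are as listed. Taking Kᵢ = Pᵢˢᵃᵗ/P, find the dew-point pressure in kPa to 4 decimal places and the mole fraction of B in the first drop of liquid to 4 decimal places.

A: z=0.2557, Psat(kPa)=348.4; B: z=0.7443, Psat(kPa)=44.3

Pdew = 57.0279 kPa, x_B = 0.9581

At the dew point ψ → 1, so Σzᵢ/Kᵢ = 1 with Kᵢ = Pᵢˢᵃᵗ/P ⇒ 1/P = Σzᵢ/Pᵢˢᵃᵗ.
1/P = 0.2557/348.4 + 0.7443/44.3 = 0.0175353 ⇒ P = 57.0279 kPa
xᵢ = zᵢP/Pᵢˢᵃᵗ ⇒ x_B = 0.7443·57.0279/44.3 = 0.9581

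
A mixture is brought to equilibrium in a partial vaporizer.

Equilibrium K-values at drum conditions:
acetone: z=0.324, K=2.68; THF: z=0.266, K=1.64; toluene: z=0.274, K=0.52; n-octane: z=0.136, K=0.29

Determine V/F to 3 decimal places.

V/F = 0.666

Newton iteration, V/F⁰ = 0.37:
  V/F = 0.370: g = 0.1824, g' = -0.638 → V/F = 0.656
  V/F = 0.656: g = 0.0063, g' = -0.636 → V/F = 0.666
Converged at V/F = 0.666.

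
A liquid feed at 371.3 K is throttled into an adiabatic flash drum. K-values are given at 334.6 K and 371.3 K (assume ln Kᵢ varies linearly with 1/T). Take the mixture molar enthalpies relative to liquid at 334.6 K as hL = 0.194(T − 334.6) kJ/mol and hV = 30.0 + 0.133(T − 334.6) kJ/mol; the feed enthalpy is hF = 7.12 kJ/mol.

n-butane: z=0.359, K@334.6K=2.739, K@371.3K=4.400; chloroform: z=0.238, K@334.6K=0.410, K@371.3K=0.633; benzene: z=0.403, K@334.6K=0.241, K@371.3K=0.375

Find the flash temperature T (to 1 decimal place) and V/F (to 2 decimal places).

T = 340.1 K, V/F = 0.20

Adiabatic flash: solve Rachford–Rice at each trial T, then check hF = ψ·hV(T) + (1−ψ)·hL(T).
  T = 334.6 K: K = (2.739, 0.410, 0.241), RR gives ψ = 0.146, H_out = 4.387 kJ/mol
  T = 371.3 K: K = (4.400, 0.633, 0.375), RR gives ψ = 0.478, H_out = 20.385 kJ/mol
  T = 353.0 K: K = (3.517, 0.516, 0.304), RR gives ψ = 0.323, H_out = 12.898 kJ/mol
  T = 343.8 K: K = (3.114, 0.461, 0.272), RR gives ψ = 0.240, H_out = 8.863 kJ/mol
  T = 339.2 K: K = (2.923, 0.435, 0.256), RR gives ψ = 0.195, H_out = 6.697 kJ/mol
  T = 341.5 K: K = (3.018, 0.448, 0.264), RR gives ψ = 0.218, H_out = 7.796 kJ/mol
Linear interpolation between T = 339.2 (H_out = 6.697) and T = 341.5 (H_out = 7.796) on hF = 7.12 gives T ≈ 340.1 K, at which ψ = 0.20.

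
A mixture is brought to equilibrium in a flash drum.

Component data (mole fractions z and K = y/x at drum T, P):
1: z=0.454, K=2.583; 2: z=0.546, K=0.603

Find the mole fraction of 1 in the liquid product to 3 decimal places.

x_1 = 0.201

Material balance + equilibrium reduce to Σ zᵢ(Kᵢ−1)/(1+V/F(Kᵢ−1)) = 0.
g(0) = ΣzᵢKᵢ − 1 = 0.502 and g(1) = 1 − Σzᵢ/Kᵢ = -0.081, so a root lies in (0, 1).
Newton–Raphson from V/F = 0.5:
  V/F = 0.500: g = 0.1307, g' = -0.488 → V/F = 0.768
  V/F = 0.768: g = 0.0127, g' = -0.410 → V/F = 0.799
Converged at V/F = 0.799.
Compositions from xᵢ = zᵢ/(1+V/F(Kᵢ−1)), yᵢ = Kᵢxᵢ:
  1: x = 0.201, y = 0.518
  2: x = 0.799, y = 0.482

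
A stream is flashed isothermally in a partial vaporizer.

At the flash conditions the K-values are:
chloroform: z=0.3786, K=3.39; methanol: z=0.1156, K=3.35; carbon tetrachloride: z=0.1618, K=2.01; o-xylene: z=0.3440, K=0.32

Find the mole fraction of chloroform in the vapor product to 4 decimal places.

Rachford–Rice: g(V/F) = Σ zᵢ(Kᵢ−1)/(1+V/F(Kᵢ−1)) = 0.
Check two-phase: ΣzᵢKᵢ = 2.1060 > 1 and Σzᵢ/Kᵢ = 1.3017 > 1, so g(0) = 1.1060 > 0 and g(1) = -0.3017 < 0.
Newton–Raphson from V/F = 0.5:
  V/F = 0.5000: g = 0.29129, g' = -1.0218 → V/F = 0.7851
  V/F = 0.7851: g = -0.00058, g' = -1.1236 → V/F = 0.7845
Converged at V/F = 0.7845.
Compositions from xᵢ = zᵢ/(1+V/F(Kᵢ−1)), yᵢ = Kᵢxᵢ:
  chloroform: x = 0.1317, y = 0.4464
  methanol: x = 0.0407, y = 0.1362
  carbon tetrachloride: x = 0.0903, y = 0.1814
  o-xylene: x = 0.7374, y = 0.2360

y_chloroform = 0.4464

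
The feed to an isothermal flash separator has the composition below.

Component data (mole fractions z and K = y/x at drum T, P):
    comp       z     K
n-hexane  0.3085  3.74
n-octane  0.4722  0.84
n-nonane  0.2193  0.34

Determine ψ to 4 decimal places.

ψ = 0.5942

Newton–Raphson from ψ = 0.5:
  ψ = 0.5000: g = 0.05851, g' = -0.6394 → ψ = 0.5915
  ψ = 0.5915: g = 0.00166, g' = -0.6090 → ψ = 0.5942
Converged at ψ = 0.5942.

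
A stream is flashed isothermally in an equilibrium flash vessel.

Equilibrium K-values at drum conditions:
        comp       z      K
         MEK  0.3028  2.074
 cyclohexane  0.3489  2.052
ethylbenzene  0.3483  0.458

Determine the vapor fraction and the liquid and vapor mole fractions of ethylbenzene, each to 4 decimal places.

ψ = 0.8745, x_ethylbenzene = 0.6621, y_ethylbenzene = 0.3033

Let ψ = V/F and solve Σ zᵢ(Kᵢ−1)/(1+ψ(Kᵢ−1)) = 0.
Feasibility: ΣzᵢKᵢ = 1.5035, Σzᵢ/Kᵢ = 1.0765 — both > 1, two phases present.
Newton–Raphson from ψ = 0.3:
  ψ = 0.3000: g = 0.29952, g' = -0.5688 → ψ = 0.8266
  ψ = 0.8266: g = 0.02660, g' = -0.5443 → ψ = 0.8755
  ψ = 0.8755: g = -0.00055, g' = -0.5679 → ψ = 0.8745
Converged at ψ = 0.8745.
Compositions from xᵢ = zᵢ/(1+ψ(Kᵢ−1)), yᵢ = Kᵢxᵢ:
  MEK: x = 0.1561, y = 0.3238
  cyclohexane: x = 0.1817, y = 0.3729
  ethylbenzene: x = 0.6621, y = 0.3033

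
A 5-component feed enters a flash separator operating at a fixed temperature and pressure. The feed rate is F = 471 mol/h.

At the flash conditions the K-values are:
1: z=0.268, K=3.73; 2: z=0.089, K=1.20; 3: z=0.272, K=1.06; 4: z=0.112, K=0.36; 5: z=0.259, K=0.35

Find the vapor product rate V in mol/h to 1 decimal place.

Material balance + equilibrium reduce to Σ zᵢ(Kᵢ−1)/(1+V/F(Kᵢ−1)) = 0.
g(0) = ΣzᵢKᵢ − 1 = 0.526 and g(1) = 1 − Σzᵢ/Kᵢ = -0.454, so a root lies in (0, 1).
Newton iteration, V/F⁰ = 0.37:
  V/F = 0.370: g = 0.0809, g' = -0.767 → V/F = 0.476
  V/F = 0.476: g = 0.0038, g' = -0.706 → V/F = 0.481
Converged at V/F = 0.481.
Then V = V/F·F = 0.4809·471 = 226.5 mol/h and L = F − V = 244.5 mol/h.

V = 226.5 mol/h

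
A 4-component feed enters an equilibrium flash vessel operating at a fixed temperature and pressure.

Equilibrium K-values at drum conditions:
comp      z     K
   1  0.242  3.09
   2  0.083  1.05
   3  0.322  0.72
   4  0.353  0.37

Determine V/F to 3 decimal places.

V/F = 0.215

Rachford–Rice: g(V/F) = Σ zᵢ(Kᵢ−1)/(1+V/F(Kᵢ−1)) = 0.
g(0) = ΣzᵢKᵢ − 1 = 0.197 and g(1) = 1 − Σzᵢ/Kᵢ = -0.559, so a root lies in (0, 1).
Newton–Raphson from V/F = 0.53:
  V/F = 0.530: g = -0.1957, g' = -0.589 → V/F = 0.198
  V/F = 0.198: g = 0.0127, g' = -0.741 → V/F = 0.215
Converged at V/F = 0.215.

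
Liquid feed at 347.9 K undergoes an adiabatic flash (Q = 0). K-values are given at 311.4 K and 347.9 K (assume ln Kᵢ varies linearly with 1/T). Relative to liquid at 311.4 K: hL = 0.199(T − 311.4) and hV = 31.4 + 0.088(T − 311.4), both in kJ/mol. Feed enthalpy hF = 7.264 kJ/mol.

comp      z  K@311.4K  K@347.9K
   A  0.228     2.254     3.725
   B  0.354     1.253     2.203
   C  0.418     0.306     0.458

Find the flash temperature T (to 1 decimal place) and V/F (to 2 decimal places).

Adiabatic flash: solve Rachford–Rice at each trial T, then check hF = ψ·hV(T) + (1−ψ)·hL(T).
  T = 311.4 K: K = (2.254, 1.253, 0.306), RR gives ψ = 0.156, H_out = 4.897 kJ/mol
  T = 347.9 K: K = (3.725, 2.203, 0.458), RR gives ψ = 0.818, H_out = 29.636 kJ/mol
  T = 329.6 K: K = (2.936, 1.686, 0.378), RR gives ψ = 0.543, H_out = 19.572 kJ/mol
  T = 320.5 K: K = (2.582, 1.460, 0.341), RR gives ψ = 0.374, H_out = 13.185 kJ/mol
  T = 315.9 K: K = (2.413, 1.353, 0.323), RR gives ψ = 0.272, H_out = 9.298 kJ/mol
  T = 313.6 K: K = (2.331, 1.301, 0.314), RR gives ψ = 0.215, H_out = 7.132 kJ/mol
Linear interpolation between T = 313.6 (H_out = 7.132) and T = 315.9 (H_out = 9.298) on hF = 7.264 gives T ≈ 313.7 K, at which ψ = 0.22.

T = 313.7 K, V/F = 0.22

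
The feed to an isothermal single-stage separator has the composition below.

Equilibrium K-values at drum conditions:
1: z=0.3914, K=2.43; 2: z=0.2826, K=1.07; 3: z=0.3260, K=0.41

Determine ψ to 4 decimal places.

Rachford–Rice: g(ψ) = Σ zᵢ(Kᵢ−1)/(1+ψ(Kᵢ−1)) = 0.
g(0) = ΣzᵢKᵢ − 1 = 0.3871 and g(1) = 1 − Σzᵢ/Kᵢ = -0.2203, so a root lies in (0, 1).
Iterate (Newton) starting at ψ = 0.41:
  ψ = 0.4100: g = 0.11835, g' = -0.5168 → ψ = 0.6390
  ψ = 0.6390: g = 0.00266, g' = -0.5122 → ψ = 0.6442
Converged at ψ = 0.6442.

ψ = 0.6442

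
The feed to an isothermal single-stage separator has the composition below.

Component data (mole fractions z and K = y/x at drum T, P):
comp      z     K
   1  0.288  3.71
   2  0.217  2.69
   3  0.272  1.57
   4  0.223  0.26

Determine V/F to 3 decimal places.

Rachford–Rice: g(V/F) = Σ zᵢ(Kᵢ−1)/(1+V/F(Kᵢ−1)) = 0.
g(0) = ΣzᵢKᵢ − 1 = 1.137 and g(1) = 1 − Σzᵢ/Kᵢ = -0.189, so a root lies in (0, 1).
Newton iteration, V/F⁰ = 0.57:
  V/F = 0.570: g = 0.3251, g' = -0.903 → V/F = 0.930
  V/F = 0.930: g = -0.0637, g' = -1.558 → V/F = 0.889
  V/F = 0.889: g = -0.0042, g' = -1.364 → V/F = 0.886
Converged at V/F = 0.886.

V/F = 0.886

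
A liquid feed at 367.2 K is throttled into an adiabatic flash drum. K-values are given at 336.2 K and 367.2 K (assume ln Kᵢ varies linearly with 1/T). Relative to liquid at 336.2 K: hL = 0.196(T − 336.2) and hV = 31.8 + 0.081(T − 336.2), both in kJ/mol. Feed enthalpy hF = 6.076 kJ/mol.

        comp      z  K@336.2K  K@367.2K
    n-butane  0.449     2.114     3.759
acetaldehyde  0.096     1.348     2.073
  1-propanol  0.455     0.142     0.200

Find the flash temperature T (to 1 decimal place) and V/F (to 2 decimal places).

Adiabatic flash: solve Rachford–Rice at each trial T, then check hF = ψ·hV(T) + (1−ψ)·hL(T).
  T = 336.2 K: K = (2.114, 1.348, 0.142), RR gives ψ = 0.164, H_out = 5.223 kJ/mol
  T = 367.2 K: K = (3.759, 2.073, 0.200), RR gives ψ = 0.487, H_out = 19.825 kJ/mol
  T = 351.7 K: K = (2.855, 1.688, 0.170), RR gives ψ = 0.371, H_out = 14.176 kJ/mol
  T = 343.9 K: K = (2.463, 1.511, 0.156), RR gives ψ = 0.285, H_out = 10.328 kJ/mol
  T = 340.0 K: K = (2.281, 1.427, 0.149), RR gives ψ = 0.230, H_out = 7.958 kJ/mol
  T = 338.1 K: K = (2.197, 1.387, 0.145), RR gives ψ = 0.199, H_out = 6.651 kJ/mol
Linear interpolation between T = 336.2 (H_out = 5.223) and T = 338.1 (H_out = 6.651) on hF = 6.076 gives T ≈ 337.3 K, at which ψ = 0.18.

T = 337.3 K, V/F = 0.18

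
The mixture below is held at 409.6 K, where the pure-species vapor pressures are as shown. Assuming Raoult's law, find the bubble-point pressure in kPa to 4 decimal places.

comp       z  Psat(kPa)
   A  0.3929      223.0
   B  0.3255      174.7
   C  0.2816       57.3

Pbub = 160.6172 kPa

At the bubble point ψ → 0, so ΣzᵢKᵢ = 1 with Kᵢ = Pᵢˢᵃᵗ/P ⇒ P = ΣzᵢPᵢˢᵃᵗ.
P = 0.3929·223.0 + 0.3255·174.7 + 0.2816·57.3 = 160.6172 kPa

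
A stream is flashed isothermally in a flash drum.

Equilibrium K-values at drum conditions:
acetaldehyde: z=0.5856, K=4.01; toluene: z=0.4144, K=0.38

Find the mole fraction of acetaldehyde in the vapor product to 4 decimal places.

y_acetaldehyde = 0.6849

Let β = V/F and solve Σ zᵢ(Kᵢ−1)/(1+β(Kᵢ−1)) = 0.
g(0) = ΣzᵢKᵢ − 1 = 1.5057 and g(1) = 1 − Σzᵢ/Kᵢ = -0.2366, so a root lies in (0, 1).
Binary case is linear: z₁(K₁−1)(1+β(K₂−1)) + z₂(K₂−1)(1+β(K₁−1)) = 0
⇒ β = [z₁(K₁−1)+z₂(K₂−1)] / [−(K₁−1)(K₂−1)] = 1.50573/1.86620 = 0.8068
Compositions from xᵢ = zᵢ/(1+β(Kᵢ−1)), yᵢ = Kᵢxᵢ:
  acetaldehyde: x = 0.1708, y = 0.6849
  toluene: x = 0.8292, y = 0.3151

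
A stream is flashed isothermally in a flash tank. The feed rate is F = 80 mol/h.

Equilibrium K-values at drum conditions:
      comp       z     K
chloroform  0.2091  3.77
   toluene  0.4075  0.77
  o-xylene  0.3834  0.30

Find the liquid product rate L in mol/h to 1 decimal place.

L = 67.1 mol/h

Let β = V/F and solve Σ zᵢ(Kᵢ−1)/(1+β(Kᵢ−1)) = 0.
Feasibility: ΣzᵢKᵢ = 1.2171, Σzᵢ/Kᵢ = 1.8627 — both > 1, two phases present.
Iterate (Newton) starting at β = 0.37:
  β = 0.3700: g = -0.17859, g' = -0.7592 → β = 0.1348
  β = 0.1348: g = 0.02870, g' = -1.1027 → β = 0.1608
  β = 0.1608: g = 0.00098, g' = -1.0297 → β = 0.1617
Converged at β = 0.1617.
Then V = β·F = 0.1617·80 = 12.9 mol/h and L = F − V = 67.1 mol/h.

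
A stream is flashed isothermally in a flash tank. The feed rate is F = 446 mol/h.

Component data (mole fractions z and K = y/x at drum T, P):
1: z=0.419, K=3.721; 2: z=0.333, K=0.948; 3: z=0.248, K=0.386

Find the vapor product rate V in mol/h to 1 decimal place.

V = 383.9 mol/h

Let β = V/F and solve Σ zᵢ(Kᵢ−1)/(1+β(Kᵢ−1)) = 0.
Check two-phase: ΣzᵢKᵢ = 1.971 > 1 and Σzᵢ/Kᵢ = 1.106 > 1, so g(0) = 0.971 > 0 and g(1) = -0.106 < 0.
Newton iteration, β⁰ = 0.63:
  β = 0.630: g = 0.1538, g' = -0.671 → β = 0.859
  β = 0.859: g = 0.0011, g' = -0.698 → β = 0.861
Converged at β = 0.861.
Then V = β·F = 0.8608·446 = 383.9 mol/h and L = F − V = 62.1 mol/h.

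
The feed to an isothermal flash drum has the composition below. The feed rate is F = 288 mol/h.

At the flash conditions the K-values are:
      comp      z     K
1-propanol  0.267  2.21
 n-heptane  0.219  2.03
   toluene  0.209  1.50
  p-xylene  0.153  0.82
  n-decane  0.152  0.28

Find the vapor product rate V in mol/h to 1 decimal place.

V = 259.2 mol/h

Rachford–Rice: g(ψ) = Σ zᵢ(Kᵢ−1)/(1+ψ(Kᵢ−1)) = 0.
g(0) = ΣzᵢKᵢ − 1 = 0.516 and g(1) = 1 − Σzᵢ/Kᵢ = -0.097, so a root lies in (0, 1).
Iterate (Newton) starting at ψ = 0.57:
  ψ = 0.570: g = 0.1983, g' = -0.494 → ψ = 0.972
  ψ = 0.972: g = -0.0663, g' = -1.045 → ψ = 0.908
  ψ = 0.908: g = -0.0070, g' = -0.841 → ψ = 0.900
Converged at ψ = 0.900.
Then V = ψ·F = 0.9000·288 = 259.2 mol/h and L = F − V = 28.8 mol/h.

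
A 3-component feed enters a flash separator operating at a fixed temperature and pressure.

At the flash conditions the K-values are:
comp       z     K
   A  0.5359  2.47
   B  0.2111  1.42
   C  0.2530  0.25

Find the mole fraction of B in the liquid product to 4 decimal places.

Let ψ = V/F and solve Σ zᵢ(Kᵢ−1)/(1+ψ(Kᵢ−1)) = 0.
Feasibility: ΣzᵢKᵢ = 1.6867, Σzᵢ/Kᵢ = 1.3776 — both > 1, two phases present.
Newton iteration, ψ⁰ = 0.38:
  ψ = 0.3800: g = 0.31651, g' = -0.7828 → ψ = 0.7843
  ψ = 0.7843: g = -0.02826, g' = -1.1103 → ψ = 0.7589
  ψ = 0.7589: g = -0.00083, g' = -1.0469 → ψ = 0.7581
Converged at ψ = 0.7581.
Compositions from xᵢ = zᵢ/(1+ψ(Kᵢ−1)), yᵢ = Kᵢxᵢ:
  A: x = 0.2535, y = 0.6260
  B: x = 0.1601, y = 0.2274
  C: x = 0.5864, y = 0.1466

x_B = 0.1601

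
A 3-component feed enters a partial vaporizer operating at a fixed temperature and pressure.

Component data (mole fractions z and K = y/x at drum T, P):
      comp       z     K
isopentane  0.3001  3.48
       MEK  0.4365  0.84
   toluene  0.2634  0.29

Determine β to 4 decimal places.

β = 0.4523

Rachford–Rice: g(β) = Σ zᵢ(Kᵢ−1)/(1+β(Kᵢ−1)) = 0.
g(0) = ΣzᵢKᵢ − 1 = 0.4874 and g(1) = 1 − Σzᵢ/Kᵢ = -0.5142, so a root lies in (0, 1).
Iterate (Newton) starting at β = 0.45:
  β = 0.4500: g = 0.00165, g' = -0.7119 → β = 0.4523
Converged at β = 0.4523.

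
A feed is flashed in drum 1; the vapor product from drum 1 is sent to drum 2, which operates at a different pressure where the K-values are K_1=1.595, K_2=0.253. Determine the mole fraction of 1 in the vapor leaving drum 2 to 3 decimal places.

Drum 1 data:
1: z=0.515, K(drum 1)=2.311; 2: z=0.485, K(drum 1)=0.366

y_1 (drum 2) = 0.888

Drum 1:
Rachford–Rice: g(ψ₁) = Σ zᵢ(Kᵢ−1)/(1+ψ₁(Kᵢ−1)) = 0.
Feasibility: ΣzᵢKᵢ = 1.368, Σzᵢ/Kᵢ = 1.548 — both > 1, two phases present.
Iterate (Newton) starting at ψ₁ = 0.5:
  ψ₁ = 0.500: g = -0.0424, g' = -0.741 → ψ₁ = 0.443
  ψ₁ = 0.443: g = -0.0003, g' = -0.731 → ψ₁ = 0.442
Converged at ψ₁ = 0.442.
Drum-1 compositions:
  1: x = 0.326, y = 0.753
  2: x = 0.674, y = 0.247
Drum-2 feed = drum-1 vapor: z₂ = (0.7533, 0.2467).
Drum 2:
Newton–Raphson from ψ₂ = 0.37:
  ψ₂ = 0.370: g = 0.1127, g' = -0.442 → ψ₂ = 0.625
  ψ₂ = 0.625: g = -0.0189, g' = -0.626 → ψ₂ = 0.595
  ψ₂ = 0.595: g = -0.0005, g' = -0.591 → ψ₂ = 0.594
Converged at ψ₂ = 0.594.
  1: x = 0.557, y = 0.888
  2: x = 0.443, y = 0.112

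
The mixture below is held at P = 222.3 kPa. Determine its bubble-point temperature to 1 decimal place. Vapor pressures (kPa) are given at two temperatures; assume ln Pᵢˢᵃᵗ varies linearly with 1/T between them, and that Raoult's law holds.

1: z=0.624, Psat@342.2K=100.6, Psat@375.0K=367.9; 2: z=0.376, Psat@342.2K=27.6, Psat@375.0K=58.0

Bubble-point temperature: ΣzᵢPᵢˢᵃᵗ(T) = P. Interpolate ln Pᵢˢᵃᵗ = aᵢ + bᵢ/T.
  T = 342.2 K: ΣzᵢPᵢˢᵃᵗ = 73.15 kPa
  T = 375.0 K: ΣzᵢPᵢˢᵃᵗ = 251.38 kPa
  T = 358.6 K: ΣzᵢPᵢˢᵃᵗ = 138.96 kPa
  T = 366.8 K: ΣzᵢPᵢˢᵃᵗ = 188.00 kPa
  T = 370.9 K: ΣzᵢPᵢˢᵃᵗ = 217.70 kPa
  T = 372.9 K: ΣzᵢPᵢˢᵃᵗ = 233.61 kPa
Interpolating between 370.9 K and 372.9 K gives T ≈ 371.5 K.

T = 371.5 K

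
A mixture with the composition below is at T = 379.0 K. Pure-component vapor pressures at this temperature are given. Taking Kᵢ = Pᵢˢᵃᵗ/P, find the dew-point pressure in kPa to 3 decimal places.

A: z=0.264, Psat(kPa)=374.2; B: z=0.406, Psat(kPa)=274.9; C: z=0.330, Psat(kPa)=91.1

At the dew point ψ → 1, so Σzᵢ/Kᵢ = 1 with Kᵢ = Pᵢˢᵃᵗ/P ⇒ 1/P = Σzᵢ/Pᵢˢᵃᵗ.
1/P = 0.264/374.2 + 0.406/274.9 + 0.330/91.1 = 0.005805 ⇒ P = 172.271 kPa

Pdew = 172.271 kPa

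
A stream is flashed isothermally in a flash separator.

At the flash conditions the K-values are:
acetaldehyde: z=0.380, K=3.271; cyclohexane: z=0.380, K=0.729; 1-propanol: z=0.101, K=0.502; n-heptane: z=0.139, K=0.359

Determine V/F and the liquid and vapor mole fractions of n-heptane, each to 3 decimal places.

V/F = 0.644, x_n-heptane = 0.237, y_n-heptane = 0.085

Material balance + equilibrium reduce to Σ zᵢ(Kᵢ−1)/(1+V/F(Kᵢ−1)) = 0.
Feasibility: ΣzᵢKᵢ = 1.621, Σzᵢ/Kᵢ = 1.226 — both > 1, two phases present.
Iterate (Newton) starting at V/F = 0.5:
  V/F = 0.500: g = 0.0869, g' = -0.635 → V/F = 0.637
  V/F = 0.637: g = 0.0041, g' = -0.585 → V/F = 0.644
Converged at V/F = 0.644.
Compositions from xᵢ = zᵢ/(1+V/F(Kᵢ−1)), yᵢ = Kᵢxᵢ:
  acetaldehyde: x = 0.154, y = 0.505
  cyclohexane: x = 0.460, y = 0.336
  1-propanol: x = 0.149, y = 0.075
  n-heptane: x = 0.237, y = 0.085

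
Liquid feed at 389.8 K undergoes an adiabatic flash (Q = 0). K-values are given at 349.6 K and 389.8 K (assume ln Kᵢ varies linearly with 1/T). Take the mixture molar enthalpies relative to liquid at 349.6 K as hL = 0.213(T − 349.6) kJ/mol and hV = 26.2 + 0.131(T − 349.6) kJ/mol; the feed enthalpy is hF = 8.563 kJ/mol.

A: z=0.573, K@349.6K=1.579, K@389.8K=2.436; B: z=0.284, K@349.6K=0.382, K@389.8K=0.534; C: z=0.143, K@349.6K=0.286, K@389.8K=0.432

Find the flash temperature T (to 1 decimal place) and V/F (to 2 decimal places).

Adiabatic flash: solve Rachford–Rice at each trial T, then check hF = ψ·hV(T) + (1−ψ)·hL(T).
  T = 349.6 K: K = (1.579, 0.382, 0.286), RR gives ψ = 0.143, H_out = 3.757 kJ/mol
  T = 389.8 K: K = (2.436, 0.534, 0.432), RR gives ψ = 0.840, H_out = 27.807 kJ/mol
  T = 369.7 K: K = (1.984, 0.456, 0.355), RR gives ψ = 0.555, H_out = 17.901 kJ/mol
  T = 359.6 K: K = (1.775, 0.418, 0.320), RR gives ψ = 0.379, H_out = 11.753 kJ/mol
  T = 354.6 K: K = (1.675, 0.400, 0.303), RR gives ψ = 0.272, H_out = 8.092 kJ/mol
  T = 357.1 K: K = (1.725, 0.409, 0.311), RR gives ψ = 0.328, H_out = 9.991 kJ/mol
  T = 355.9 K: K = (1.701, 0.405, 0.307), RR gives ψ = 0.302, H_out = 9.098 kJ/mol
Linear interpolation between T = 354.6 (H_out = 8.092) and T = 355.9 (H_out = 9.098) on hF = 8.563 gives T ≈ 355.2 K, at which ψ = 0.29.

T = 355.2 K, V/F = 0.29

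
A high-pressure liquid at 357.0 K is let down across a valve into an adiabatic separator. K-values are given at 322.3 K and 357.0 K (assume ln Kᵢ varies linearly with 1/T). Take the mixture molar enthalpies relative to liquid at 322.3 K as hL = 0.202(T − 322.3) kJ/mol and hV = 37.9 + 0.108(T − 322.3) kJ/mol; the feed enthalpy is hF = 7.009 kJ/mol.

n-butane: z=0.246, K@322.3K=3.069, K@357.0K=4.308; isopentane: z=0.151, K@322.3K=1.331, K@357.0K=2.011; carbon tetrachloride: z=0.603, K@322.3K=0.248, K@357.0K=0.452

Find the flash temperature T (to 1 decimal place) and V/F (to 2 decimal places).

T = 329.2 K, V/F = 0.15

Adiabatic flash: solve Rachford–Rice at each trial T, then check hF = ψ·hV(T) + (1−ψ)·hL(T).
  T = 322.3 K: K = (3.069, 1.331, 0.248), RR gives ψ = 0.082, H_out = 3.126 kJ/mol
  T = 357.0 K: K = (4.308, 2.011, 0.452), RR gives ψ = 0.442, H_out = 22.318 kJ/mol
  T = 339.6 K: K = (3.666, 1.652, 0.340), RR gives ψ = 0.251, H_out = 12.609 kJ/mol
  T = 331.0 K: K = (3.364, 1.488, 0.292), RR gives ψ = 0.168, H_out = 7.972 kJ/mol
  T = 326.6 K: K = (3.213, 1.408, 0.269), RR gives ψ = 0.125, H_out = 5.553 kJ/mol
  T = 328.8 K: K = (3.288, 1.448, 0.280), RR gives ψ = 0.146, H_out = 6.769 kJ/mol
Linear interpolation between T = 328.8 (H_out = 6.769) and T = 331.0 (H_out = 7.972) on hF = 7.009 gives T ≈ 329.2 K, at which ψ = 0.15.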